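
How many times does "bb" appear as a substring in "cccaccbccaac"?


Searching for "bb" in "cccaccbccaac"
Scanning each position:
  Position 0: "cc" => no
  Position 1: "cc" => no
  Position 2: "ca" => no
  Position 3: "ac" => no
  Position 4: "cc" => no
  Position 5: "cb" => no
  Position 6: "bc" => no
  Position 7: "cc" => no
  Position 8: "ca" => no
  Position 9: "aa" => no
  Position 10: "ac" => no
Total occurrences: 0

0


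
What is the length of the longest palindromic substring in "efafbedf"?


Input: "efafbedf"
Checking substrings for palindromes:
  [1:4] "faf" (len 3) => palindrome
Longest palindromic substring: "faf" with length 3

3


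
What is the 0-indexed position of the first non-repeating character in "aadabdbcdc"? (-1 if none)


Input: aadabdbcdc
Character frequencies:
  'a': 3
  'b': 2
  'c': 2
  'd': 3
Scanning left to right for freq == 1:
  Position 0 ('a'): freq=3, skip
  Position 1 ('a'): freq=3, skip
  Position 2 ('d'): freq=3, skip
  Position 3 ('a'): freq=3, skip
  Position 4 ('b'): freq=2, skip
  Position 5 ('d'): freq=3, skip
  Position 6 ('b'): freq=2, skip
  Position 7 ('c'): freq=2, skip
  Position 8 ('d'): freq=3, skip
  Position 9 ('c'): freq=2, skip
  No unique character found => answer = -1

-1


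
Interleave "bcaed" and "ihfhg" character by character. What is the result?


Interleaving "bcaed" and "ihfhg":
  Position 0: 'b' from first, 'i' from second => "bi"
  Position 1: 'c' from first, 'h' from second => "ch"
  Position 2: 'a' from first, 'f' from second => "af"
  Position 3: 'e' from first, 'h' from second => "eh"
  Position 4: 'd' from first, 'g' from second => "dg"
Result: bichafehdg

bichafehdg


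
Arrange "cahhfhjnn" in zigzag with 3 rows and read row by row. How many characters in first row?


Zigzag "cahhfhjnn" into 3 rows:
Placing characters:
  'c' => row 0
  'a' => row 1
  'h' => row 2
  'h' => row 1
  'f' => row 0
  'h' => row 1
  'j' => row 2
  'n' => row 1
  'n' => row 0
Rows:
  Row 0: "cfn"
  Row 1: "ahhn"
  Row 2: "hj"
First row length: 3

3


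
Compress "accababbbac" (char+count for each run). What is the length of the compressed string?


Input: accababbbac
Runs:
  'a' x 1 => "a1"
  'c' x 2 => "c2"
  'a' x 1 => "a1"
  'b' x 1 => "b1"
  'a' x 1 => "a1"
  'b' x 3 => "b3"
  'a' x 1 => "a1"
  'c' x 1 => "c1"
Compressed: "a1c2a1b1a1b3a1c1"
Compressed length: 16

16


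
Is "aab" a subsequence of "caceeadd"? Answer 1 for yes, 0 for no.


Check if "aab" is a subsequence of "caceeadd"
Greedy scan:
  Position 0 ('c'): no match needed
  Position 1 ('a'): matches sub[0] = 'a'
  Position 2 ('c'): no match needed
  Position 3 ('e'): no match needed
  Position 4 ('e'): no match needed
  Position 5 ('a'): matches sub[1] = 'a'
  Position 6 ('d'): no match needed
  Position 7 ('d'): no match needed
Only matched 2/3 characters => not a subsequence

0


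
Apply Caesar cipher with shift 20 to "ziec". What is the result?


Caesar cipher: shift "ziec" by 20
  'z' (pos 25) + 20 = pos 19 = 't'
  'i' (pos 8) + 20 = pos 2 = 'c'
  'e' (pos 4) + 20 = pos 24 = 'y'
  'c' (pos 2) + 20 = pos 22 = 'w'
Result: tcyw

tcyw


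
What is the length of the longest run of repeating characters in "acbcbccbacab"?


Input: "acbcbccbacab"
Scanning for longest run:
  Position 1 ('c'): new char, reset run to 1
  Position 2 ('b'): new char, reset run to 1
  Position 3 ('c'): new char, reset run to 1
  Position 4 ('b'): new char, reset run to 1
  Position 5 ('c'): new char, reset run to 1
  Position 6 ('c'): continues run of 'c', length=2
  Position 7 ('b'): new char, reset run to 1
  Position 8 ('a'): new char, reset run to 1
  Position 9 ('c'): new char, reset run to 1
  Position 10 ('a'): new char, reset run to 1
  Position 11 ('b'): new char, reset run to 1
Longest run: 'c' with length 2

2


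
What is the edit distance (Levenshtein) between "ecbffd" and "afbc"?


Computing edit distance: "ecbffd" -> "afbc"
DP table:
           a    f    b    c
      0    1    2    3    4
  e   1    1    2    3    4
  c   2    2    2    3    3
  b   3    3    3    2    3
  f   4    4    3    3    3
  f   5    5    4    4    4
  d   6    6    5    5    5
Edit distance = dp[6][4] = 5

5


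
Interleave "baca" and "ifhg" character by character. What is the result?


Interleaving "baca" and "ifhg":
  Position 0: 'b' from first, 'i' from second => "bi"
  Position 1: 'a' from first, 'f' from second => "af"
  Position 2: 'c' from first, 'h' from second => "ch"
  Position 3: 'a' from first, 'g' from second => "ag"
Result: biafchag

biafchag


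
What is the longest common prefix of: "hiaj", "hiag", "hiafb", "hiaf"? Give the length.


Words: hiaj, hiag, hiafb, hiaf
  Position 0: all 'h' => match
  Position 1: all 'i' => match
  Position 2: all 'a' => match
  Position 3: ('j', 'g', 'f', 'f') => mismatch, stop
LCP = "hia" (length 3)

3


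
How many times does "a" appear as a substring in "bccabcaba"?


Searching for "a" in "bccabcaba"
Scanning each position:
  Position 0: "b" => no
  Position 1: "c" => no
  Position 2: "c" => no
  Position 3: "a" => MATCH
  Position 4: "b" => no
  Position 5: "c" => no
  Position 6: "a" => MATCH
  Position 7: "b" => no
  Position 8: "a" => MATCH
Total occurrences: 3

3


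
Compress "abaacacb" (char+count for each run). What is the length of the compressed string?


Input: abaacacb
Runs:
  'a' x 1 => "a1"
  'b' x 1 => "b1"
  'a' x 2 => "a2"
  'c' x 1 => "c1"
  'a' x 1 => "a1"
  'c' x 1 => "c1"
  'b' x 1 => "b1"
Compressed: "a1b1a2c1a1c1b1"
Compressed length: 14

14


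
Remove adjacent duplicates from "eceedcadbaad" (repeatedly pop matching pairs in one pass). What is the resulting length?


Input: eceedcadbaad
Stack-based adjacent duplicate removal:
  Read 'e': push. Stack: e
  Read 'c': push. Stack: ec
  Read 'e': push. Stack: ece
  Read 'e': matches stack top 'e' => pop. Stack: ec
  Read 'd': push. Stack: ecd
  Read 'c': push. Stack: ecdc
  Read 'a': push. Stack: ecdca
  Read 'd': push. Stack: ecdcad
  Read 'b': push. Stack: ecdcadb
  Read 'a': push. Stack: ecdcadba
  Read 'a': matches stack top 'a' => pop. Stack: ecdcadb
  Read 'd': push. Stack: ecdcadbd
Final stack: "ecdcadbd" (length 8)

8


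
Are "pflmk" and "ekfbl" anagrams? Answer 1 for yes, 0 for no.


Strings: "pflmk", "ekfbl"
Sorted first:  fklmp
Sorted second: befkl
Differ at position 0: 'f' vs 'b' => not anagrams

0


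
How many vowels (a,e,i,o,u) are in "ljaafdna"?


Input: ljaafdna
Checking each character:
  'l' at position 0: consonant
  'j' at position 1: consonant
  'a' at position 2: vowel (running total: 1)
  'a' at position 3: vowel (running total: 2)
  'f' at position 4: consonant
  'd' at position 5: consonant
  'n' at position 6: consonant
  'a' at position 7: vowel (running total: 3)
Total vowels: 3

3


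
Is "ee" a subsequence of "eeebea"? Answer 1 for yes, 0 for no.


Check if "ee" is a subsequence of "eeebea"
Greedy scan:
  Position 0 ('e'): matches sub[0] = 'e'
  Position 1 ('e'): matches sub[1] = 'e'
  Position 2 ('e'): no match needed
  Position 3 ('b'): no match needed
  Position 4 ('e'): no match needed
  Position 5 ('a'): no match needed
All 2 characters matched => is a subsequence

1


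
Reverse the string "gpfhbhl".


Input: gpfhbhl
Reading characters right to left:
  Position 6: 'l'
  Position 5: 'h'
  Position 4: 'b'
  Position 3: 'h'
  Position 2: 'f'
  Position 1: 'p'
  Position 0: 'g'
Reversed: lhbhfpg

lhbhfpg


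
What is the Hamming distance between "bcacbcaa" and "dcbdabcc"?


Comparing "bcacbcaa" and "dcbdabcc" position by position:
  Position 0: 'b' vs 'd' => differ
  Position 1: 'c' vs 'c' => same
  Position 2: 'a' vs 'b' => differ
  Position 3: 'c' vs 'd' => differ
  Position 4: 'b' vs 'a' => differ
  Position 5: 'c' vs 'b' => differ
  Position 6: 'a' vs 'c' => differ
  Position 7: 'a' vs 'c' => differ
Total differences (Hamming distance): 7

7


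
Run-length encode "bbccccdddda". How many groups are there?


Input: bbccccdddda
Scanning for consecutive runs:
  Group 1: 'b' x 2 (positions 0-1)
  Group 2: 'c' x 4 (positions 2-5)
  Group 3: 'd' x 4 (positions 6-9)
  Group 4: 'a' x 1 (positions 10-10)
Total groups: 4

4


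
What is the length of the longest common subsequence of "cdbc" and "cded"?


LCS of "cdbc" and "cded"
DP table:
           c    d    e    d
      0    0    0    0    0
  c   0    1    1    1    1
  d   0    1    2    2    2
  b   0    1    2    2    2
  c   0    1    2    2    2
LCS length = dp[4][4] = 2

2


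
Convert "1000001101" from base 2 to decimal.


Input: "1000001101" in base 2
Positional expansion:
  Digit '1' (value 1) x 2^9 = 512
  Digit '0' (value 0) x 2^8 = 0
  Digit '0' (value 0) x 2^7 = 0
  Digit '0' (value 0) x 2^6 = 0
  Digit '0' (value 0) x 2^5 = 0
  Digit '0' (value 0) x 2^4 = 0
  Digit '1' (value 1) x 2^3 = 8
  Digit '1' (value 1) x 2^2 = 4
  Digit '0' (value 0) x 2^1 = 0
  Digit '1' (value 1) x 2^0 = 1
Sum = 525

525


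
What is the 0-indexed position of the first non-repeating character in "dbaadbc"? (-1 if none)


Input: dbaadbc
Character frequencies:
  'a': 2
  'b': 2
  'c': 1
  'd': 2
Scanning left to right for freq == 1:
  Position 0 ('d'): freq=2, skip
  Position 1 ('b'): freq=2, skip
  Position 2 ('a'): freq=2, skip
  Position 3 ('a'): freq=2, skip
  Position 4 ('d'): freq=2, skip
  Position 5 ('b'): freq=2, skip
  Position 6 ('c'): unique! => answer = 6

6


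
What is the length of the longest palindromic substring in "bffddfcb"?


Input: "bffddfcb"
Checking substrings for palindromes:
  [2:6] "fddf" (len 4) => palindrome
  [1:3] "ff" (len 2) => palindrome
  [3:5] "dd" (len 2) => palindrome
Longest palindromic substring: "fddf" with length 4

4


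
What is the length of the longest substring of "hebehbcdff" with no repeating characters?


Input: "hebehbcdff"
Sliding window (track last position of each char):
  Position 0 ('h'): window [0,0] length 1 -- new best
  Position 1 ('e'): window [0,1] length 2 -- new best
  Position 2 ('b'): window [0,2] length 3 -- new best
  Position 3 ('e'): repeat (last at 1), move window start to 2
  Position 3 ('e'): window [2,3] length 2
  Position 4 ('h'): window [2,4] length 3
  Position 5 ('b'): repeat (last at 2), move window start to 3
  Position 5 ('b'): window [3,5] length 3
  Position 6 ('c'): window [3,6] length 4 -- new best
  Position 7 ('d'): window [3,7] length 5 -- new best
  Position 8 ('f'): window [3,8] length 6 -- new best
  Position 9 ('f'): repeat (last at 8), move window start to 9
  Position 9 ('f'): window [9,9] length 1
Longest substring with no repeats: "ehbcdf" with length 6

6


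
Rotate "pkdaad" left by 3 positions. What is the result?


Input: "pkdaad", rotate left by 3
First 3 characters: "pkd"
Remaining characters: "aad"
Concatenate remaining + first: "aad" + "pkd" = "aadpkd"

aadpkd


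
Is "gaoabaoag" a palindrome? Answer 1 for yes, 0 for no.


Input: gaoabaoag
Reversed: gaoabaoag
  Compare pos 0 ('g') with pos 8 ('g'): match
  Compare pos 1 ('a') with pos 7 ('a'): match
  Compare pos 2 ('o') with pos 6 ('o'): match
  Compare pos 3 ('a') with pos 5 ('a'): match
Result: palindrome

1


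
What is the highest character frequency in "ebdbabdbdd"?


Input: ebdbabdbdd
Character counts:
  'a': 1
  'b': 4
  'd': 4
  'e': 1
Maximum frequency: 4

4


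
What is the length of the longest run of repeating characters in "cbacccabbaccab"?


Input: "cbacccabbaccab"
Scanning for longest run:
  Position 1 ('b'): new char, reset run to 1
  Position 2 ('a'): new char, reset run to 1
  Position 3 ('c'): new char, reset run to 1
  Position 4 ('c'): continues run of 'c', length=2
  Position 5 ('c'): continues run of 'c', length=3
  Position 6 ('a'): new char, reset run to 1
  Position 7 ('b'): new char, reset run to 1
  Position 8 ('b'): continues run of 'b', length=2
  Position 9 ('a'): new char, reset run to 1
  Position 10 ('c'): new char, reset run to 1
  Position 11 ('c'): continues run of 'c', length=2
  Position 12 ('a'): new char, reset run to 1
  Position 13 ('b'): new char, reset run to 1
Longest run: 'c' with length 3

3


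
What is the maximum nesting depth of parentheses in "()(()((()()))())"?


Input: "()(()((()()))())"
Tracking depth:
  Position 0 '(': depth becomes 1
  Position 1 ')': depth becomes 0
  Position 2 '(': depth becomes 1
  Position 3 '(': depth becomes 2
  Position 4 ')': depth becomes 1
  Position 5 '(': depth becomes 2
  Position 6 '(': depth becomes 3
  Position 7 '(': depth becomes 4
  Position 8 ')': depth becomes 3
  Position 9 '(': depth becomes 4
  Position 10 ')': depth becomes 3
  Position 11 ')': depth becomes 2
  Position 12 ')': depth becomes 1
  Position 13 '(': depth becomes 2
  Position 14 ')': depth becomes 1
  Position 15 ')': depth becomes 0
Maximum depth reached: 4

4


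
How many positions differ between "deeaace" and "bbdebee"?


Comparing "deeaace" and "bbdebee" position by position:
  Position 0: 'd' vs 'b' => DIFFER
  Position 1: 'e' vs 'b' => DIFFER
  Position 2: 'e' vs 'd' => DIFFER
  Position 3: 'a' vs 'e' => DIFFER
  Position 4: 'a' vs 'b' => DIFFER
  Position 5: 'c' vs 'e' => DIFFER
  Position 6: 'e' vs 'e' => same
Positions that differ: 6

6


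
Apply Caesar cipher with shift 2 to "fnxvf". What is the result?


Caesar cipher: shift "fnxvf" by 2
  'f' (pos 5) + 2 = pos 7 = 'h'
  'n' (pos 13) + 2 = pos 15 = 'p'
  'x' (pos 23) + 2 = pos 25 = 'z'
  'v' (pos 21) + 2 = pos 23 = 'x'
  'f' (pos 5) + 2 = pos 7 = 'h'
Result: hpzxh

hpzxh


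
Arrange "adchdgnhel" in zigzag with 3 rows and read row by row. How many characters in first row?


Zigzag "adchdgnhel" into 3 rows:
Placing characters:
  'a' => row 0
  'd' => row 1
  'c' => row 2
  'h' => row 1
  'd' => row 0
  'g' => row 1
  'n' => row 2
  'h' => row 1
  'e' => row 0
  'l' => row 1
Rows:
  Row 0: "ade"
  Row 1: "dhghl"
  Row 2: "cn"
First row length: 3

3


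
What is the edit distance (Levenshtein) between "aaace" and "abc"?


Computing edit distance: "aaace" -> "abc"
DP table:
           a    b    c
      0    1    2    3
  a   1    0    1    2
  a   2    1    1    2
  a   3    2    2    2
  c   4    3    3    2
  e   5    4    4    3
Edit distance = dp[5][3] = 3

3


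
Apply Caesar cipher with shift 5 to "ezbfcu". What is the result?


Caesar cipher: shift "ezbfcu" by 5
  'e' (pos 4) + 5 = pos 9 = 'j'
  'z' (pos 25) + 5 = pos 4 = 'e'
  'b' (pos 1) + 5 = pos 6 = 'g'
  'f' (pos 5) + 5 = pos 10 = 'k'
  'c' (pos 2) + 5 = pos 7 = 'h'
  'u' (pos 20) + 5 = pos 25 = 'z'
Result: jegkhz

jegkhz


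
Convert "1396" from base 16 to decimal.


Input: "1396" in base 16
Positional expansion:
  Digit '1' (value 1) x 16^3 = 4096
  Digit '3' (value 3) x 16^2 = 768
  Digit '9' (value 9) x 16^1 = 144
  Digit '6' (value 6) x 16^0 = 6
Sum = 5014

5014


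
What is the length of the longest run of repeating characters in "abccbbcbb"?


Input: "abccbbcbb"
Scanning for longest run:
  Position 1 ('b'): new char, reset run to 1
  Position 2 ('c'): new char, reset run to 1
  Position 3 ('c'): continues run of 'c', length=2
  Position 4 ('b'): new char, reset run to 1
  Position 5 ('b'): continues run of 'b', length=2
  Position 6 ('c'): new char, reset run to 1
  Position 7 ('b'): new char, reset run to 1
  Position 8 ('b'): continues run of 'b', length=2
Longest run: 'c' with length 2

2


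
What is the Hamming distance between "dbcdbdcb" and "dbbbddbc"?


Comparing "dbcdbdcb" and "dbbbddbc" position by position:
  Position 0: 'd' vs 'd' => same
  Position 1: 'b' vs 'b' => same
  Position 2: 'c' vs 'b' => differ
  Position 3: 'd' vs 'b' => differ
  Position 4: 'b' vs 'd' => differ
  Position 5: 'd' vs 'd' => same
  Position 6: 'c' vs 'b' => differ
  Position 7: 'b' vs 'c' => differ
Total differences (Hamming distance): 5

5


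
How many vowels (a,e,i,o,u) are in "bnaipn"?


Input: bnaipn
Checking each character:
  'b' at position 0: consonant
  'n' at position 1: consonant
  'a' at position 2: vowel (running total: 1)
  'i' at position 3: vowel (running total: 2)
  'p' at position 4: consonant
  'n' at position 5: consonant
Total vowels: 2

2


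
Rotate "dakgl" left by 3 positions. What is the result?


Input: "dakgl", rotate left by 3
First 3 characters: "dak"
Remaining characters: "gl"
Concatenate remaining + first: "gl" + "dak" = "gldak"

gldak


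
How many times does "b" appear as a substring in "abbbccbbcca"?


Searching for "b" in "abbbccbbcca"
Scanning each position:
  Position 0: "a" => no
  Position 1: "b" => MATCH
  Position 2: "b" => MATCH
  Position 3: "b" => MATCH
  Position 4: "c" => no
  Position 5: "c" => no
  Position 6: "b" => MATCH
  Position 7: "b" => MATCH
  Position 8: "c" => no
  Position 9: "c" => no
  Position 10: "a" => no
Total occurrences: 5

5


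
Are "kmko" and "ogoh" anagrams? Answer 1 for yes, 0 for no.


Strings: "kmko", "ogoh"
Sorted first:  kkmo
Sorted second: ghoo
Differ at position 0: 'k' vs 'g' => not anagrams

0


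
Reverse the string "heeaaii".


Input: heeaaii
Reading characters right to left:
  Position 6: 'i'
  Position 5: 'i'
  Position 4: 'a'
  Position 3: 'a'
  Position 2: 'e'
  Position 1: 'e'
  Position 0: 'h'
Reversed: iiaaeeh

iiaaeeh


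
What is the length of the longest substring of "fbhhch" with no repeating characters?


Input: "fbhhch"
Sliding window (track last position of each char):
  Position 0 ('f'): window [0,0] length 1 -- new best
  Position 1 ('b'): window [0,1] length 2 -- new best
  Position 2 ('h'): window [0,2] length 3 -- new best
  Position 3 ('h'): repeat (last at 2), move window start to 3
  Position 3 ('h'): window [3,3] length 1
  Position 4 ('c'): window [3,4] length 2
  Position 5 ('h'): repeat (last at 3), move window start to 4
  Position 5 ('h'): window [4,5] length 2
Longest substring with no repeats: "fbh" with length 3

3


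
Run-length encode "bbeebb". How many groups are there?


Input: bbeebb
Scanning for consecutive runs:
  Group 1: 'b' x 2 (positions 0-1)
  Group 2: 'e' x 2 (positions 2-3)
  Group 3: 'b' x 2 (positions 4-5)
Total groups: 3

3


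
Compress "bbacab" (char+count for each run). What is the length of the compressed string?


Input: bbacab
Runs:
  'b' x 2 => "b2"
  'a' x 1 => "a1"
  'c' x 1 => "c1"
  'a' x 1 => "a1"
  'b' x 1 => "b1"
Compressed: "b2a1c1a1b1"
Compressed length: 10

10


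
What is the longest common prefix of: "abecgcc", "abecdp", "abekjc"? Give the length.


Words: abecgcc, abecdp, abekjc
  Position 0: all 'a' => match
  Position 1: all 'b' => match
  Position 2: all 'e' => match
  Position 3: ('c', 'c', 'k') => mismatch, stop
LCP = "abe" (length 3)

3


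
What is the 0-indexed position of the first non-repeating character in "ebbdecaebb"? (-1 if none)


Input: ebbdecaebb
Character frequencies:
  'a': 1
  'b': 4
  'c': 1
  'd': 1
  'e': 3
Scanning left to right for freq == 1:
  Position 0 ('e'): freq=3, skip
  Position 1 ('b'): freq=4, skip
  Position 2 ('b'): freq=4, skip
  Position 3 ('d'): unique! => answer = 3

3


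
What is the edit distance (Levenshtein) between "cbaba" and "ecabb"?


Computing edit distance: "cbaba" -> "ecabb"
DP table:
           e    c    a    b    b
      0    1    2    3    4    5
  c   1    1    1    2    3    4
  b   2    2    2    2    2    3
  a   3    3    3    2    3    3
  b   4    4    4    3    2    3
  a   5    5    5    4    3    3
Edit distance = dp[5][5] = 3

3


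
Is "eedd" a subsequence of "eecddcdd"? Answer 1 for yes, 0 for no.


Check if "eedd" is a subsequence of "eecddcdd"
Greedy scan:
  Position 0 ('e'): matches sub[0] = 'e'
  Position 1 ('e'): matches sub[1] = 'e'
  Position 2 ('c'): no match needed
  Position 3 ('d'): matches sub[2] = 'd'
  Position 4 ('d'): matches sub[3] = 'd'
  Position 5 ('c'): no match needed
  Position 6 ('d'): no match needed
  Position 7 ('d'): no match needed
All 4 characters matched => is a subsequence

1


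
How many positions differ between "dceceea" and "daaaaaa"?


Comparing "dceceea" and "daaaaaa" position by position:
  Position 0: 'd' vs 'd' => same
  Position 1: 'c' vs 'a' => DIFFER
  Position 2: 'e' vs 'a' => DIFFER
  Position 3: 'c' vs 'a' => DIFFER
  Position 4: 'e' vs 'a' => DIFFER
  Position 5: 'e' vs 'a' => DIFFER
  Position 6: 'a' vs 'a' => same
Positions that differ: 5

5


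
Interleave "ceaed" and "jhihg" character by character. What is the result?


Interleaving "ceaed" and "jhihg":
  Position 0: 'c' from first, 'j' from second => "cj"
  Position 1: 'e' from first, 'h' from second => "eh"
  Position 2: 'a' from first, 'i' from second => "ai"
  Position 3: 'e' from first, 'h' from second => "eh"
  Position 4: 'd' from first, 'g' from second => "dg"
Result: cjehaiehdg

cjehaiehdg


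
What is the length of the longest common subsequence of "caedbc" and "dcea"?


LCS of "caedbc" and "dcea"
DP table:
           d    c    e    a
      0    0    0    0    0
  c   0    0    1    1    1
  a   0    0    1    1    2
  e   0    0    1    2    2
  d   0    1    1    2    2
  b   0    1    1    2    2
  c   0    1    2    2    2
LCS length = dp[6][4] = 2

2


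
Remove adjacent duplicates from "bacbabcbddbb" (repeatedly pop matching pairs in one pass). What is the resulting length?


Input: bacbabcbddbb
Stack-based adjacent duplicate removal:
  Read 'b': push. Stack: b
  Read 'a': push. Stack: ba
  Read 'c': push. Stack: bac
  Read 'b': push. Stack: bacb
  Read 'a': push. Stack: bacba
  Read 'b': push. Stack: bacbab
  Read 'c': push. Stack: bacbabc
  Read 'b': push. Stack: bacbabcb
  Read 'd': push. Stack: bacbabcbd
  Read 'd': matches stack top 'd' => pop. Stack: bacbabcb
  Read 'b': matches stack top 'b' => pop. Stack: bacbabc
  Read 'b': push. Stack: bacbabcb
Final stack: "bacbabcb" (length 8)

8


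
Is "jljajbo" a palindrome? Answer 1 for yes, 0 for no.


Input: jljajbo
Reversed: objajlj
  Compare pos 0 ('j') with pos 6 ('o'): MISMATCH
  Compare pos 1 ('l') with pos 5 ('b'): MISMATCH
  Compare pos 2 ('j') with pos 4 ('j'): match
Result: not a palindrome

0


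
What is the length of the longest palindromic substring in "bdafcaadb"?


Input: "bdafcaadb"
Checking substrings for palindromes:
  [5:7] "aa" (len 2) => palindrome
Longest palindromic substring: "aa" with length 2

2


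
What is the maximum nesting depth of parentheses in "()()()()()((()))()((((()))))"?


Input: "()()()()()((()))()((((()))))"
Tracking depth:
  Position 0 '(': depth becomes 1
  Position 1 ')': depth becomes 0
  Position 2 '(': depth becomes 1
  Position 3 ')': depth becomes 0
  Position 4 '(': depth becomes 1
  Position 5 ')': depth becomes 0
  Position 6 '(': depth becomes 1
  Position 7 ')': depth becomes 0
  Position 8 '(': depth becomes 1
  Position 9 ')': depth becomes 0
  Position 10 '(': depth becomes 1
  Position 11 '(': depth becomes 2
  Position 12 '(': depth becomes 3
  Position 13 ')': depth becomes 2
  Position 14 ')': depth becomes 1
  Position 15 ')': depth becomes 0
  Position 16 '(': depth becomes 1
  Position 17 ')': depth becomes 0
  Position 18 '(': depth becomes 1
  Position 19 '(': depth becomes 2
  Position 20 '(': depth becomes 3
  Position 21 '(': depth becomes 4
  Position 22 '(': depth becomes 5
  Position 23 ')': depth becomes 4
  Position 24 ')': depth becomes 3
  Position 25 ')': depth becomes 2
  Position 26 ')': depth becomes 1
  Position 27 ')': depth becomes 0
Maximum depth reached: 5

5


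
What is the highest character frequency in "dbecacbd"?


Input: dbecacbd
Character counts:
  'a': 1
  'b': 2
  'c': 2
  'd': 2
  'e': 1
Maximum frequency: 2

2


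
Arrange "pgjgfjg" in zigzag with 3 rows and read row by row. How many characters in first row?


Zigzag "pgjgfjg" into 3 rows:
Placing characters:
  'p' => row 0
  'g' => row 1
  'j' => row 2
  'g' => row 1
  'f' => row 0
  'j' => row 1
  'g' => row 2
Rows:
  Row 0: "pf"
  Row 1: "ggj"
  Row 2: "jg"
First row length: 2

2


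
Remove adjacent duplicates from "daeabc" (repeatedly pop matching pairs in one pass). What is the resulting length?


Input: daeabc
Stack-based adjacent duplicate removal:
  Read 'd': push. Stack: d
  Read 'a': push. Stack: da
  Read 'e': push. Stack: dae
  Read 'a': push. Stack: daea
  Read 'b': push. Stack: daeab
  Read 'c': push. Stack: daeabc
Final stack: "daeabc" (length 6)

6


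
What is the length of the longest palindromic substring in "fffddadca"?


Input: "fffddadca"
Checking substrings for palindromes:
  [0:3] "fff" (len 3) => palindrome
  [4:7] "dad" (len 3) => palindrome
  [0:2] "ff" (len 2) => palindrome
  [1:3] "ff" (len 2) => palindrome
  [3:5] "dd" (len 2) => palindrome
Longest palindromic substring: "fff" with length 3

3


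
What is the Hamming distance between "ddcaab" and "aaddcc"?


Comparing "ddcaab" and "aaddcc" position by position:
  Position 0: 'd' vs 'a' => differ
  Position 1: 'd' vs 'a' => differ
  Position 2: 'c' vs 'd' => differ
  Position 3: 'a' vs 'd' => differ
  Position 4: 'a' vs 'c' => differ
  Position 5: 'b' vs 'c' => differ
Total differences (Hamming distance): 6

6


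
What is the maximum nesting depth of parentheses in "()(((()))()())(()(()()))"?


Input: "()(((()))()())(()(()()))"
Tracking depth:
  Position 0 '(': depth becomes 1
  Position 1 ')': depth becomes 0
  Position 2 '(': depth becomes 1
  Position 3 '(': depth becomes 2
  Position 4 '(': depth becomes 3
  Position 5 '(': depth becomes 4
  Position 6 ')': depth becomes 3
  Position 7 ')': depth becomes 2
  Position 8 ')': depth becomes 1
  Position 9 '(': depth becomes 2
  Position 10 ')': depth becomes 1
  Position 11 '(': depth becomes 2
  Position 12 ')': depth becomes 1
  Position 13 ')': depth becomes 0
  Position 14 '(': depth becomes 1
  Position 15 '(': depth becomes 2
  Position 16 ')': depth becomes 1
  Position 17 '(': depth becomes 2
  Position 18 '(': depth becomes 3
  Position 19 ')': depth becomes 2
  Position 20 '(': depth becomes 3
  Position 21 ')': depth becomes 2
  Position 22 ')': depth becomes 1
  Position 23 ')': depth becomes 0
Maximum depth reached: 4

4


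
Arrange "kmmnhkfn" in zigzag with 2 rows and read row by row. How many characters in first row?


Zigzag "kmmnhkfn" into 2 rows:
Placing characters:
  'k' => row 0
  'm' => row 1
  'm' => row 0
  'n' => row 1
  'h' => row 0
  'k' => row 1
  'f' => row 0
  'n' => row 1
Rows:
  Row 0: "kmhf"
  Row 1: "mnkn"
First row length: 4

4


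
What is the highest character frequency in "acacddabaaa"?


Input: acacddabaaa
Character counts:
  'a': 6
  'b': 1
  'c': 2
  'd': 2
Maximum frequency: 6

6


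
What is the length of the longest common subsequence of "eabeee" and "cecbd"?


LCS of "eabeee" and "cecbd"
DP table:
           c    e    c    b    d
      0    0    0    0    0    0
  e   0    0    1    1    1    1
  a   0    0    1    1    1    1
  b   0    0    1    1    2    2
  e   0    0    1    1    2    2
  e   0    0    1    1    2    2
  e   0    0    1    1    2    2
LCS length = dp[6][5] = 2

2


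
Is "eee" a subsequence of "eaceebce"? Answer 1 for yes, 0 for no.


Check if "eee" is a subsequence of "eaceebce"
Greedy scan:
  Position 0 ('e'): matches sub[0] = 'e'
  Position 1 ('a'): no match needed
  Position 2 ('c'): no match needed
  Position 3 ('e'): matches sub[1] = 'e'
  Position 4 ('e'): matches sub[2] = 'e'
  Position 5 ('b'): no match needed
  Position 6 ('c'): no match needed
  Position 7 ('e'): no match needed
All 3 characters matched => is a subsequence

1


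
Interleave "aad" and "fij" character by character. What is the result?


Interleaving "aad" and "fij":
  Position 0: 'a' from first, 'f' from second => "af"
  Position 1: 'a' from first, 'i' from second => "ai"
  Position 2: 'd' from first, 'j' from second => "dj"
Result: afaidj

afaidj


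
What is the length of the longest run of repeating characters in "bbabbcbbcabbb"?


Input: "bbabbcbbcabbb"
Scanning for longest run:
  Position 1 ('b'): continues run of 'b', length=2
  Position 2 ('a'): new char, reset run to 1
  Position 3 ('b'): new char, reset run to 1
  Position 4 ('b'): continues run of 'b', length=2
  Position 5 ('c'): new char, reset run to 1
  Position 6 ('b'): new char, reset run to 1
  Position 7 ('b'): continues run of 'b', length=2
  Position 8 ('c'): new char, reset run to 1
  Position 9 ('a'): new char, reset run to 1
  Position 10 ('b'): new char, reset run to 1
  Position 11 ('b'): continues run of 'b', length=2
  Position 12 ('b'): continues run of 'b', length=3
Longest run: 'b' with length 3

3


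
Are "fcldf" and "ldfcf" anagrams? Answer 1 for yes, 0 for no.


Strings: "fcldf", "ldfcf"
Sorted first:  cdffl
Sorted second: cdffl
Sorted forms match => anagrams

1


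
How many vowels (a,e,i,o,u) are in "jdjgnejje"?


Input: jdjgnejje
Checking each character:
  'j' at position 0: consonant
  'd' at position 1: consonant
  'j' at position 2: consonant
  'g' at position 3: consonant
  'n' at position 4: consonant
  'e' at position 5: vowel (running total: 1)
  'j' at position 6: consonant
  'j' at position 7: consonant
  'e' at position 8: vowel (running total: 2)
Total vowels: 2

2


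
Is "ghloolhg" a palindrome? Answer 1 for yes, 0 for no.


Input: ghloolhg
Reversed: ghloolhg
  Compare pos 0 ('g') with pos 7 ('g'): match
  Compare pos 1 ('h') with pos 6 ('h'): match
  Compare pos 2 ('l') with pos 5 ('l'): match
  Compare pos 3 ('o') with pos 4 ('o'): match
Result: palindrome

1


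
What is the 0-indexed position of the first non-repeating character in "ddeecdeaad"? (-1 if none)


Input: ddeecdeaad
Character frequencies:
  'a': 2
  'c': 1
  'd': 4
  'e': 3
Scanning left to right for freq == 1:
  Position 0 ('d'): freq=4, skip
  Position 1 ('d'): freq=4, skip
  Position 2 ('e'): freq=3, skip
  Position 3 ('e'): freq=3, skip
  Position 4 ('c'): unique! => answer = 4

4


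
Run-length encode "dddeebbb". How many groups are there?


Input: dddeebbb
Scanning for consecutive runs:
  Group 1: 'd' x 3 (positions 0-2)
  Group 2: 'e' x 2 (positions 3-4)
  Group 3: 'b' x 3 (positions 5-7)
Total groups: 3

3


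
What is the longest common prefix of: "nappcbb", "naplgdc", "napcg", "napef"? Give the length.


Words: nappcbb, naplgdc, napcg, napef
  Position 0: all 'n' => match
  Position 1: all 'a' => match
  Position 2: all 'p' => match
  Position 3: ('p', 'l', 'c', 'e') => mismatch, stop
LCP = "nap" (length 3)

3


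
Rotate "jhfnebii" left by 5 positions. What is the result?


Input: "jhfnebii", rotate left by 5
First 5 characters: "jhfne"
Remaining characters: "bii"
Concatenate remaining + first: "bii" + "jhfne" = "biijhfne"

biijhfne


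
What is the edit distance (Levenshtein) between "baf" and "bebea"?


Computing edit distance: "baf" -> "bebea"
DP table:
           b    e    b    e    a
      0    1    2    3    4    5
  b   1    0    1    2    3    4
  a   2    1    1    2    3    3
  f   3    2    2    2    3    4
Edit distance = dp[3][5] = 4

4


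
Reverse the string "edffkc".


Input: edffkc
Reading characters right to left:
  Position 5: 'c'
  Position 4: 'k'
  Position 3: 'f'
  Position 2: 'f'
  Position 1: 'd'
  Position 0: 'e'
Reversed: ckffde

ckffde


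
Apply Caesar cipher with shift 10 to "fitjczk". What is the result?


Caesar cipher: shift "fitjczk" by 10
  'f' (pos 5) + 10 = pos 15 = 'p'
  'i' (pos 8) + 10 = pos 18 = 's'
  't' (pos 19) + 10 = pos 3 = 'd'
  'j' (pos 9) + 10 = pos 19 = 't'
  'c' (pos 2) + 10 = pos 12 = 'm'
  'z' (pos 25) + 10 = pos 9 = 'j'
  'k' (pos 10) + 10 = pos 20 = 'u'
Result: psdtmju

psdtmju


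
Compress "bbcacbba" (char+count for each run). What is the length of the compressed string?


Input: bbcacbba
Runs:
  'b' x 2 => "b2"
  'c' x 1 => "c1"
  'a' x 1 => "a1"
  'c' x 1 => "c1"
  'b' x 2 => "b2"
  'a' x 1 => "a1"
Compressed: "b2c1a1c1b2a1"
Compressed length: 12

12


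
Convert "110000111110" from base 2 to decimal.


Input: "110000111110" in base 2
Positional expansion:
  Digit '1' (value 1) x 2^11 = 2048
  Digit '1' (value 1) x 2^10 = 1024
  Digit '0' (value 0) x 2^9 = 0
  Digit '0' (value 0) x 2^8 = 0
  Digit '0' (value 0) x 2^7 = 0
  Digit '0' (value 0) x 2^6 = 0
  Digit '1' (value 1) x 2^5 = 32
  Digit '1' (value 1) x 2^4 = 16
  Digit '1' (value 1) x 2^3 = 8
  Digit '1' (value 1) x 2^2 = 4
  Digit '1' (value 1) x 2^1 = 2
  Digit '0' (value 0) x 2^0 = 0
Sum = 3134

3134


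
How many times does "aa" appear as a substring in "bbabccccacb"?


Searching for "aa" in "bbabccccacb"
Scanning each position:
  Position 0: "bb" => no
  Position 1: "ba" => no
  Position 2: "ab" => no
  Position 3: "bc" => no
  Position 4: "cc" => no
  Position 5: "cc" => no
  Position 6: "cc" => no
  Position 7: "ca" => no
  Position 8: "ac" => no
  Position 9: "cb" => no
Total occurrences: 0

0


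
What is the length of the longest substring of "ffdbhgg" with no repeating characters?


Input: "ffdbhgg"
Sliding window (track last position of each char):
  Position 0 ('f'): window [0,0] length 1 -- new best
  Position 1 ('f'): repeat (last at 0), move window start to 1
  Position 1 ('f'): window [1,1] length 1
  Position 2 ('d'): window [1,2] length 2 -- new best
  Position 3 ('b'): window [1,3] length 3 -- new best
  Position 4 ('h'): window [1,4] length 4 -- new best
  Position 5 ('g'): window [1,5] length 5 -- new best
  Position 6 ('g'): repeat (last at 5), move window start to 6
  Position 6 ('g'): window [6,6] length 1
Longest substring with no repeats: "fdbhg" with length 5

5


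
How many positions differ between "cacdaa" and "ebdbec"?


Comparing "cacdaa" and "ebdbec" position by position:
  Position 0: 'c' vs 'e' => DIFFER
  Position 1: 'a' vs 'b' => DIFFER
  Position 2: 'c' vs 'd' => DIFFER
  Position 3: 'd' vs 'b' => DIFFER
  Position 4: 'a' vs 'e' => DIFFER
  Position 5: 'a' vs 'c' => DIFFER
Positions that differ: 6

6


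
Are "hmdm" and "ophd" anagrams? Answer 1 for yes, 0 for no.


Strings: "hmdm", "ophd"
Sorted first:  dhmm
Sorted second: dhop
Differ at position 2: 'm' vs 'o' => not anagrams

0


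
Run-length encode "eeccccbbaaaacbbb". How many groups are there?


Input: eeccccbbaaaacbbb
Scanning for consecutive runs:
  Group 1: 'e' x 2 (positions 0-1)
  Group 2: 'c' x 4 (positions 2-5)
  Group 3: 'b' x 2 (positions 6-7)
  Group 4: 'a' x 4 (positions 8-11)
  Group 5: 'c' x 1 (positions 12-12)
  Group 6: 'b' x 3 (positions 13-15)
Total groups: 6

6


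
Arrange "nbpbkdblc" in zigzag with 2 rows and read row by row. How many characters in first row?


Zigzag "nbpbkdblc" into 2 rows:
Placing characters:
  'n' => row 0
  'b' => row 1
  'p' => row 0
  'b' => row 1
  'k' => row 0
  'd' => row 1
  'b' => row 0
  'l' => row 1
  'c' => row 0
Rows:
  Row 0: "npkbc"
  Row 1: "bbdl"
First row length: 5

5


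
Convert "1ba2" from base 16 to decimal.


Input: "1ba2" in base 16
Positional expansion:
  Digit '1' (value 1) x 16^3 = 4096
  Digit 'b' (value 11) x 16^2 = 2816
  Digit 'a' (value 10) x 16^1 = 160
  Digit '2' (value 2) x 16^0 = 2
Sum = 7074

7074


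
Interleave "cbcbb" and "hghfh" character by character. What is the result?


Interleaving "cbcbb" and "hghfh":
  Position 0: 'c' from first, 'h' from second => "ch"
  Position 1: 'b' from first, 'g' from second => "bg"
  Position 2: 'c' from first, 'h' from second => "ch"
  Position 3: 'b' from first, 'f' from second => "bf"
  Position 4: 'b' from first, 'h' from second => "bh"
Result: chbgchbfbh

chbgchbfbh


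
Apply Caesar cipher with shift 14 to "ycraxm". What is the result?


Caesar cipher: shift "ycraxm" by 14
  'y' (pos 24) + 14 = pos 12 = 'm'
  'c' (pos 2) + 14 = pos 16 = 'q'
  'r' (pos 17) + 14 = pos 5 = 'f'
  'a' (pos 0) + 14 = pos 14 = 'o'
  'x' (pos 23) + 14 = pos 11 = 'l'
  'm' (pos 12) + 14 = pos 0 = 'a'
Result: mqfola

mqfola


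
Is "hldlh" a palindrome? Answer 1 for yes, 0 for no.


Input: hldlh
Reversed: hldlh
  Compare pos 0 ('h') with pos 4 ('h'): match
  Compare pos 1 ('l') with pos 3 ('l'): match
Result: palindrome

1


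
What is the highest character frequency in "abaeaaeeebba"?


Input: abaeaaeeebba
Character counts:
  'a': 5
  'b': 3
  'e': 4
Maximum frequency: 5

5


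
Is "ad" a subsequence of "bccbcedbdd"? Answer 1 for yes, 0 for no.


Check if "ad" is a subsequence of "bccbcedbdd"
Greedy scan:
  Position 0 ('b'): no match needed
  Position 1 ('c'): no match needed
  Position 2 ('c'): no match needed
  Position 3 ('b'): no match needed
  Position 4 ('c'): no match needed
  Position 5 ('e'): no match needed
  Position 6 ('d'): no match needed
  Position 7 ('b'): no match needed
  Position 8 ('d'): no match needed
  Position 9 ('d'): no match needed
Only matched 0/2 characters => not a subsequence

0


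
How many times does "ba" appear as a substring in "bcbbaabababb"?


Searching for "ba" in "bcbbaabababb"
Scanning each position:
  Position 0: "bc" => no
  Position 1: "cb" => no
  Position 2: "bb" => no
  Position 3: "ba" => MATCH
  Position 4: "aa" => no
  Position 5: "ab" => no
  Position 6: "ba" => MATCH
  Position 7: "ab" => no
  Position 8: "ba" => MATCH
  Position 9: "ab" => no
  Position 10: "bb" => no
Total occurrences: 3

3


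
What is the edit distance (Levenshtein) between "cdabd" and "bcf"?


Computing edit distance: "cdabd" -> "bcf"
DP table:
           b    c    f
      0    1    2    3
  c   1    1    1    2
  d   2    2    2    2
  a   3    3    3    3
  b   4    3    4    4
  d   5    4    4    5
Edit distance = dp[5][3] = 5

5


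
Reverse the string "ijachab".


Input: ijachab
Reading characters right to left:
  Position 6: 'b'
  Position 5: 'a'
  Position 4: 'h'
  Position 3: 'c'
  Position 2: 'a'
  Position 1: 'j'
  Position 0: 'i'
Reversed: bahcaji

bahcaji


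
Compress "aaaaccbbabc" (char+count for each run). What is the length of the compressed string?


Input: aaaaccbbabc
Runs:
  'a' x 4 => "a4"
  'c' x 2 => "c2"
  'b' x 2 => "b2"
  'a' x 1 => "a1"
  'b' x 1 => "b1"
  'c' x 1 => "c1"
Compressed: "a4c2b2a1b1c1"
Compressed length: 12

12


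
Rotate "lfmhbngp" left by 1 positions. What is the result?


Input: "lfmhbngp", rotate left by 1
First 1 characters: "l"
Remaining characters: "fmhbngp"
Concatenate remaining + first: "fmhbngp" + "l" = "fmhbngpl"

fmhbngpl


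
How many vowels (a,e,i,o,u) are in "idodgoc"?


Input: idodgoc
Checking each character:
  'i' at position 0: vowel (running total: 1)
  'd' at position 1: consonant
  'o' at position 2: vowel (running total: 2)
  'd' at position 3: consonant
  'g' at position 4: consonant
  'o' at position 5: vowel (running total: 3)
  'c' at position 6: consonant
Total vowels: 3

3


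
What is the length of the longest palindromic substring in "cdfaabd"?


Input: "cdfaabd"
Checking substrings for palindromes:
  [3:5] "aa" (len 2) => palindrome
Longest palindromic substring: "aa" with length 2

2


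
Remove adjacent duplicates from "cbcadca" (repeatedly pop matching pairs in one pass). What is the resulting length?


Input: cbcadca
Stack-based adjacent duplicate removal:
  Read 'c': push. Stack: c
  Read 'b': push. Stack: cb
  Read 'c': push. Stack: cbc
  Read 'a': push. Stack: cbca
  Read 'd': push. Stack: cbcad
  Read 'c': push. Stack: cbcadc
  Read 'a': push. Stack: cbcadca
Final stack: "cbcadca" (length 7)

7


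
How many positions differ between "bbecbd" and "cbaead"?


Comparing "bbecbd" and "cbaead" position by position:
  Position 0: 'b' vs 'c' => DIFFER
  Position 1: 'b' vs 'b' => same
  Position 2: 'e' vs 'a' => DIFFER
  Position 3: 'c' vs 'e' => DIFFER
  Position 4: 'b' vs 'a' => DIFFER
  Position 5: 'd' vs 'd' => same
Positions that differ: 4

4


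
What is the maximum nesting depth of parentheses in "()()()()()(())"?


Input: "()()()()()(())"
Tracking depth:
  Position 0 '(': depth becomes 1
  Position 1 ')': depth becomes 0
  Position 2 '(': depth becomes 1
  Position 3 ')': depth becomes 0
  Position 4 '(': depth becomes 1
  Position 5 ')': depth becomes 0
  Position 6 '(': depth becomes 1
  Position 7 ')': depth becomes 0
  Position 8 '(': depth becomes 1
  Position 9 ')': depth becomes 0
  Position 10 '(': depth becomes 1
  Position 11 '(': depth becomes 2
  Position 12 ')': depth becomes 1
  Position 13 ')': depth becomes 0
Maximum depth reached: 2

2
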